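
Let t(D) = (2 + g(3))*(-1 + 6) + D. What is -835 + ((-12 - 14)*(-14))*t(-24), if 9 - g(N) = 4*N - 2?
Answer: -7751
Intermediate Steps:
g(N) = 11 - 4*N (g(N) = 9 - (4*N - 2) = 9 - (-2 + 4*N) = 9 + (2 - 4*N) = 11 - 4*N)
t(D) = 5 + D (t(D) = (2 + (11 - 4*3))*(-1 + 6) + D = (2 + (11 - 12))*5 + D = (2 - 1)*5 + D = 1*5 + D = 5 + D)
-835 + ((-12 - 14)*(-14))*t(-24) = -835 + ((-12 - 14)*(-14))*(5 - 24) = -835 - 26*(-14)*(-19) = -835 + 364*(-19) = -835 - 6916 = -7751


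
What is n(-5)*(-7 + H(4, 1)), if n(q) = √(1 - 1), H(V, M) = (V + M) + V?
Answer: 0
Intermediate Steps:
H(V, M) = M + 2*V (H(V, M) = (M + V) + V = M + 2*V)
n(q) = 0 (n(q) = √0 = 0)
n(-5)*(-7 + H(4, 1)) = 0*(-7 + (1 + 2*4)) = 0*(-7 + (1 + 8)) = 0*(-7 + 9) = 0*2 = 0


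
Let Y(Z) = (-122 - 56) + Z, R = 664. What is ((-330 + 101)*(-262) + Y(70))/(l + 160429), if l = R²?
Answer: 11978/120265 ≈ 0.099597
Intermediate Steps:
l = 440896 (l = 664² = 440896)
Y(Z) = -178 + Z
((-330 + 101)*(-262) + Y(70))/(l + 160429) = ((-330 + 101)*(-262) + (-178 + 70))/(440896 + 160429) = (-229*(-262) - 108)/601325 = (59998 - 108)*(1/601325) = 59890*(1/601325) = 11978/120265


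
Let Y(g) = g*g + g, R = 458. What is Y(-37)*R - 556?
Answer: 609500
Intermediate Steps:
Y(g) = g + g² (Y(g) = g² + g = g + g²)
Y(-37)*R - 556 = -37*(1 - 37)*458 - 556 = -37*(-36)*458 - 556 = 1332*458 - 556 = 610056 - 556 = 609500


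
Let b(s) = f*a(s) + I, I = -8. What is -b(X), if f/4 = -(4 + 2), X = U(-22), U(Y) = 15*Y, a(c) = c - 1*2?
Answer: -7960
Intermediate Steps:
a(c) = -2 + c (a(c) = c - 2 = -2 + c)
X = -330 (X = 15*(-22) = -330)
f = -24 (f = 4*(-(4 + 2)) = 4*(-1*6) = 4*(-6) = -24)
b(s) = 40 - 24*s (b(s) = -24*(-2 + s) - 8 = (48 - 24*s) - 8 = 40 - 24*s)
-b(X) = -(40 - 24*(-330)) = -(40 + 7920) = -1*7960 = -7960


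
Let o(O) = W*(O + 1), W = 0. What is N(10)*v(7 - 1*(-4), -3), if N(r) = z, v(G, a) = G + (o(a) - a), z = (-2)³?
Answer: -112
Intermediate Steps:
o(O) = 0 (o(O) = 0*(O + 1) = 0*(1 + O) = 0)
z = -8
v(G, a) = G - a (v(G, a) = G + (0 - a) = G - a)
N(r) = -8
N(10)*v(7 - 1*(-4), -3) = -8*((7 - 1*(-4)) - 1*(-3)) = -8*((7 + 4) + 3) = -8*(11 + 3) = -8*14 = -112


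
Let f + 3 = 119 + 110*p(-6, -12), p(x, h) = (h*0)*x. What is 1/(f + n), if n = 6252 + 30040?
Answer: 1/36408 ≈ 2.7466e-5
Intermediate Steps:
n = 36292
p(x, h) = 0 (p(x, h) = 0*x = 0)
f = 116 (f = -3 + (119 + 110*0) = -3 + (119 + 0) = -3 + 119 = 116)
1/(f + n) = 1/(116 + 36292) = 1/36408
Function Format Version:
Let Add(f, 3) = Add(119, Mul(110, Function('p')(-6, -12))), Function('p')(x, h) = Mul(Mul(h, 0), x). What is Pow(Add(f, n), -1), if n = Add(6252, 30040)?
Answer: Rational(1, 36408) ≈ 2.7466e-5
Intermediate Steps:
n = 36292
Function('p')(x, h) = 0 (Function('p')(x, h) = Mul(0, x) = 0)
f = 116 (f = Add(-3, Add(119, Mul(110, 0))) = Add(-3, Add(119, 0)) = Add(-3, 119) = 116)
Pow(Add(f, n), -1) = Pow(Add(116, 36292), -1) = Pow(36408, -1) = Rational(1, 36408)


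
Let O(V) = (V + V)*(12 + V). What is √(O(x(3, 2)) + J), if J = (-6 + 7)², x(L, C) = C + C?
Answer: √129 ≈ 11.358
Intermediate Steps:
x(L, C) = 2*C
J = 1 (J = 1² = 1)
O(V) = 2*V*(12 + V) (O(V) = (2*V)*(12 + V) = 2*V*(12 + V))
√(O(x(3, 2)) + J) = √(2*(2*2)*(12 + 2*2) + 1) = √(2*4*(12 + 4) + 1) = √(2*4*16 + 1) = √(128 + 1) = √129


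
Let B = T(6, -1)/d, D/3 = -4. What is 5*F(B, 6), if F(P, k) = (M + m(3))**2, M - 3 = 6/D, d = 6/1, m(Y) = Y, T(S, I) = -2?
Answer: 605/4 ≈ 151.25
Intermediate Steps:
D = -12 (D = 3*(-4) = -12)
d = 6 (d = 6*1 = 6)
M = 5/2 (M = 3 + 6/(-12) = 3 + 6*(-1/12) = 3 - 1/2 = 5/2 ≈ 2.5000)
B = -1/3 (B = -2/6 = -2*1/6 = -1/3 ≈ -0.33333)
F(P, k) = 121/4 (F(P, k) = (5/2 + 3)**2 = (11/2)**2 = 121/4)
5*F(B, 6) = 5*(121/4) = 605/4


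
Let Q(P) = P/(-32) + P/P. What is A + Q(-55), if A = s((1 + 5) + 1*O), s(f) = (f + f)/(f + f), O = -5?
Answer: 119/32 ≈ 3.7188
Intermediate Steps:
Q(P) = 1 - P/32 (Q(P) = P*(-1/32) + 1 = -P/32 + 1 = 1 - P/32)
s(f) = 1 (s(f) = (2*f)/((2*f)) = (2*f)*(1/(2*f)) = 1)
A = 1
A + Q(-55) = 1 + (1 - 1/32*(-55)) = 1 + (1 + 55/32) = 1 + 87/32 = 119/32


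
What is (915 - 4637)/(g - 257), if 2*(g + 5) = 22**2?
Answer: 1861/10 ≈ 186.10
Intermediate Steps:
g = 237 (g = -5 + (1/2)*22**2 = -5 + (1/2)*484 = -5 + 242 = 237)
(915 - 4637)/(g - 257) = (915 - 4637)/(237 - 257) = -3722/(-20) = -3722*(-1/20) = 1861/10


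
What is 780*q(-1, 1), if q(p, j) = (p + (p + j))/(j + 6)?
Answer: -780/7 ≈ -111.43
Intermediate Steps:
q(p, j) = (j + 2*p)/(6 + j) (q(p, j) = (p + (j + p))/(6 + j) = (j + 2*p)/(6 + j))
780*q(-1, 1) = 780*((1 + 2*(-1))/(6 + 1)) = 780*((1 - 2)/7) = 780*((⅐)*(-1)) = 780*(-⅐) = -780/7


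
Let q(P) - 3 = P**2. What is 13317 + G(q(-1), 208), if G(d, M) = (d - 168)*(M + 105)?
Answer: -38015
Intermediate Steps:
q(P) = 3 + P**2
G(d, M) = (-168 + d)*(105 + M)
13317 + G(q(-1), 208) = 13317 + (-17640 - 168*208 + 105*(3 + (-1)**2) + 208*(3 + (-1)**2)) = 13317 + (-17640 - 34944 + 105*(3 + 1) + 208*(3 + 1)) = 13317 + (-17640 - 34944 + 105*4 + 208*4) = 13317 + (-17640 - 34944 + 420 + 832) = 13317 - 51332 = -38015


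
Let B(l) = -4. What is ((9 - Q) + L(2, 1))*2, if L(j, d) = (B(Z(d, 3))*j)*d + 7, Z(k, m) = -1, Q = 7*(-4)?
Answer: 72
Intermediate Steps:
Q = -28
L(j, d) = 7 - 4*d*j (L(j, d) = (-4*j)*d + 7 = -4*d*j + 7 = 7 - 4*d*j)
((9 - Q) + L(2, 1))*2 = ((9 - 1*(-28)) + (7 - 4*1*2))*2 = ((9 + 28) + (7 - 8))*2 = (37 - 1)*2 = 36*2 = 72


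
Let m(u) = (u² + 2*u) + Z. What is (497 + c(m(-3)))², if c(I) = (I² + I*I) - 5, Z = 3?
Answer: 318096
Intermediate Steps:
m(u) = 3 + u² + 2*u (m(u) = (u² + 2*u) + 3 = 3 + u² + 2*u)
c(I) = -5 + 2*I² (c(I) = (I² + I²) - 5 = 2*I² - 5 = -5 + 2*I²)
(497 + c(m(-3)))² = (497 + (-5 + 2*(3 + (-3)² + 2*(-3))²))² = (497 + (-5 + 2*(3 + 9 - 6)²))² = (497 + (-5 + 2*6²))² = (497 + (-5 + 2*36))² = (497 + (-5 + 72))² = (497 + 67)² = 564² = 318096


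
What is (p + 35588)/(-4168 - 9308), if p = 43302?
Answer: -39445/6738 ≈ -5.8541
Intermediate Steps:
(p + 35588)/(-4168 - 9308) = (43302 + 35588)/(-4168 - 9308) = 78890/(-13476) = 78890*(-1/13476) = -39445/6738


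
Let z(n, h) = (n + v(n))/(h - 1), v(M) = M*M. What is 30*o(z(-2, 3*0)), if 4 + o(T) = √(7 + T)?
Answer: -120 + 30*√5 ≈ -52.918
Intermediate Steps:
v(M) = M²
z(n, h) = (n + n²)/(-1 + h) (z(n, h) = (n + n²)/(h - 1) = (n + n²)/(-1 + h))
o(T) = -4 + √(7 + T)
30*o(z(-2, 3*0)) = 30*(-4 + √(7 - 2*(1 - 2)/(-1 + 3*0))) = 30*(-4 + √(7 - 2*(-1)/(-1 + 0))) = 30*(-4 + √(7 - 2*(-1)/(-1))) = 30*(-4 + √(7 - 2*(-1)*(-1))) = 30*(-4 + √(7 - 2)) = 30*(-4 + √5) = -120 + 30*√5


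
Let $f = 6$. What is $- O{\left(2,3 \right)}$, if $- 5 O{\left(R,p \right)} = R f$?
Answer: $\frac{12}{5} \approx 2.4$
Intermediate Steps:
$O{\left(R,p \right)} = - \frac{6 R}{5}$ ($O{\left(R,p \right)} = - \frac{R 6}{5} = - \frac{6 R}{5}$)
$- O{\left(2,3 \right)} = - \frac{\left(-6\right) 2}{5} = \left(-1\right) \left(- \frac{12}{5}\right) = \frac{12}{5}$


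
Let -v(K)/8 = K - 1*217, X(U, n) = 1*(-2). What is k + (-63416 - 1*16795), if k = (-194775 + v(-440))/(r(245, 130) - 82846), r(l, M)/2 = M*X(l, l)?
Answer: -6686680707/83366 ≈ -80209.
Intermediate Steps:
X(U, n) = -2
r(l, M) = -4*M (r(l, M) = 2*(M*(-2)) = 2*(-2*M) = -4*M)
v(K) = 1736 - 8*K (v(K) = -8*(K - 1*217) = -8*(K - 217) = -8*(-217 + K) = 1736 - 8*K)
k = 189519/83366 (k = (-194775 + (1736 - 8*(-440)))/(-4*130 - 82846) = (-194775 + (1736 + 3520))/(-520 - 82846) = (-194775 + 5256)/(-83366) = -189519*(-1/83366) = 189519/83366 ≈ 2.2733)
k + (-63416 - 1*16795) = 189519/83366 + (-63416 - 1*16795) = 189519/83366 + (-63416 - 16795) = 189519/83366 - 80211 = -6686680707/83366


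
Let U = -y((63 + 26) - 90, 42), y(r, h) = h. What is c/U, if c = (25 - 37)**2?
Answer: -24/7 ≈ -3.4286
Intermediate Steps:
U = -42 (U = -1*42 = -42)
c = 144 (c = (-12)**2 = 144)
c/U = 144/(-42) = 144*(-1/42) = -24/7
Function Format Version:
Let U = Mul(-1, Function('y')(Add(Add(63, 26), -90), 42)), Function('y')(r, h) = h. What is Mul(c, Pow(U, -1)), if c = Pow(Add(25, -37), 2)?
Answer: Rational(-24, 7) ≈ -3.4286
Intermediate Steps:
U = -42 (U = Mul(-1, 42) = -42)
c = 144 (c = Pow(-12, 2) = 144)
Mul(c, Pow(U, -1)) = Mul(144, Pow(-42, -1)) = Mul(144, Rational(-1, 42)) = Rational(-24, 7)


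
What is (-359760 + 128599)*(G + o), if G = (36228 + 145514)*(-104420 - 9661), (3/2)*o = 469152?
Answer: 4792660165563774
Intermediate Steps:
o = 312768 (o = (⅔)*469152 = 312768)
G = -20733309102 (G = 181742*(-114081) = -20733309102)
(-359760 + 128599)*(G + o) = (-359760 + 128599)*(-20733309102 + 312768) = -231161*(-20732996334) = 4792660165563774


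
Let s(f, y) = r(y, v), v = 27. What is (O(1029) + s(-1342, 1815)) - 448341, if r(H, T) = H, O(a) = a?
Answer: -445497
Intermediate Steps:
s(f, y) = y
(O(1029) + s(-1342, 1815)) - 448341 = (1029 + 1815) - 448341 = 2844 - 448341 = -445497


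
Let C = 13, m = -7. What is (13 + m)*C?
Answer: 78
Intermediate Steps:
(13 + m)*C = (13 - 7)*13 = 6*13 = 78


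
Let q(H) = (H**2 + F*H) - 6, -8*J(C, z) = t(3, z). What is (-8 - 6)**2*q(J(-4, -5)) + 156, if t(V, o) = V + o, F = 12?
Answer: -1679/4 ≈ -419.75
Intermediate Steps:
J(C, z) = -3/8 - z/8 (J(C, z) = -(3 + z)/8 = -3/8 - z/8)
q(H) = -6 + H**2 + 12*H (q(H) = (H**2 + 12*H) - 6 = -6 + H**2 + 12*H)
(-8 - 6)**2*q(J(-4, -5)) + 156 = (-8 - 6)**2*(-6 + (-3/8 - 1/8*(-5))**2 + 12*(-3/8 - 1/8*(-5))) + 156 = (-14)**2*(-6 + (-3/8 + 5/8)**2 + 12*(-3/8 + 5/8)) + 156 = 196*(-6 + (1/4)**2 + 12*(1/4)) + 156 = 196*(-6 + 1/16 + 3) + 156 = 196*(-47/16) + 156 = -2303/4 + 156 = -1679/4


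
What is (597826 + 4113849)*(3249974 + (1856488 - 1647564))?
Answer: 16297203234150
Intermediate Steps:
(597826 + 4113849)*(3249974 + (1856488 - 1647564)) = 4711675*(3249974 + 208924) = 4711675*3458898 = 16297203234150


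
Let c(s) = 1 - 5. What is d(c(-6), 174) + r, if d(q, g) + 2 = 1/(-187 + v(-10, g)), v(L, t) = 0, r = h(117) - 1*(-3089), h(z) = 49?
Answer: 586431/187 ≈ 3136.0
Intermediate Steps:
r = 3138 (r = 49 - 1*(-3089) = 49 + 3089 = 3138)
c(s) = -4
d(q, g) = -375/187 (d(q, g) = -2 + 1/(-187 + 0) = -2 + 1/(-187) = -2 - 1/187 = -375/187)
d(c(-6), 174) + r = -375/187 + 3138 = 586431/187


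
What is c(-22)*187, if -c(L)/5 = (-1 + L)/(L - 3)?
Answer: -4301/5 ≈ -860.20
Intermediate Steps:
c(L) = -5*(-1 + L)/(-3 + L) (c(L) = -5*(-1 + L)/(L - 3) = -5*(-1 + L)/(-3 + L))
c(-22)*187 = (5*(1 - 1*(-22))/(-3 - 22))*187 = (5*(1 + 22)/(-25))*187 = (5*(-1/25)*23)*187 = -23/5*187 = -4301/5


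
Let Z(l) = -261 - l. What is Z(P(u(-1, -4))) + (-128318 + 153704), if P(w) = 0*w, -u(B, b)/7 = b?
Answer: 25125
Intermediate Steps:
u(B, b) = -7*b
P(w) = 0
Z(P(u(-1, -4))) + (-128318 + 153704) = (-261 - 1*0) + (-128318 + 153704) = (-261 + 0) + 25386 = -261 + 25386 = 25125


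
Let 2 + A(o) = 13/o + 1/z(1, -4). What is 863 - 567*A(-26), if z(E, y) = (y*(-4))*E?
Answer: 35921/16 ≈ 2245.1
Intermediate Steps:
z(E, y) = -4*E*y (z(E, y) = (-4*y)*E = -4*E*y)
A(o) = -31/16 + 13/o (A(o) = -2 + (13/o + 1/(-4*1*(-4))) = -2 + (13/o + 1/16) = -2 + (1/16 + 13/o) = -31/16 + 13/o)
863 - 567*A(-26) = 863 - 567*(-31/16 + 13/(-26)) = 863 - 567*(-31/16 + 13*(-1/26)) = 863 - 567*(-31/16 - ½) = 863 - 567*(-39/16) = 863 + 22113/16 = 35921/16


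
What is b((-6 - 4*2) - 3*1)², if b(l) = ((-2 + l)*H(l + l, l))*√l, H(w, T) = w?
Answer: -7094372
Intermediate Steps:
b(l) = 2*l^(3/2)*(-2 + l) (b(l) = ((-2 + l)*(l + l))*√l = ((-2 + l)*(2*l))*√l = (2*l*(-2 + l))*√l = 2*l^(3/2)*(-2 + l))
b((-6 - 4*2) - 3*1)² = (2*((-6 - 4*2) - 3*1)^(3/2)*(-2 + ((-6 - 4*2) - 3*1)))² = (2*((-6 - 8) - 3)^(3/2)*(-2 + ((-6 - 8) - 3)))² = (2*(-14 - 3)^(3/2)*(-2 + (-14 - 3)))² = (2*(-17)^(3/2)*(-2 - 17))² = (2*(-17*I*√17)*(-19))² = (646*I*√17)² = -7094372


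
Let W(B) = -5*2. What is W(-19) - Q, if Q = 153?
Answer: -163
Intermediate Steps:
W(B) = -10
W(-19) - Q = -10 - 1*153 = -10 - 153 = -163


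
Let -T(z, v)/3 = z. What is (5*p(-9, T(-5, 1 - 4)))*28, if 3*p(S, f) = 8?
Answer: 1120/3 ≈ 373.33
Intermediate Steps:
T(z, v) = -3*z
p(S, f) = 8/3 (p(S, f) = (⅓)*8 = 8/3)
(5*p(-9, T(-5, 1 - 4)))*28 = (5*(8/3))*28 = (40/3)*28 = 1120/3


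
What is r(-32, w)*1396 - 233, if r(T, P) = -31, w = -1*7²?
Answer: -43509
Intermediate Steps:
w = -49 (w = -1*49 = -49)
r(-32, w)*1396 - 233 = -31*1396 - 233 = -43276 - 233 = -43509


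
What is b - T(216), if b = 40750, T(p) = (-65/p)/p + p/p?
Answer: 1901185409/46656 ≈ 40749.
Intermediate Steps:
T(p) = 1 - 65/p² (T(p) = -65/p² + 1 = 1 - 65/p²)
b - T(216) = 40750 - (1 - 65/216²) = 40750 - (1 - 65*1/46656) = 40750 - (1 - 65/46656) = 40750 - 1*46591/46656 = 40750 - 46591/46656 = 1901185409/46656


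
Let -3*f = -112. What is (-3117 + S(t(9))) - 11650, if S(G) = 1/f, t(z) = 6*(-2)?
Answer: -1653901/112 ≈ -14767.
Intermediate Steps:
f = 112/3 (f = -⅓*(-112) = 112/3 ≈ 37.333)
t(z) = -12
S(G) = 3/112 (S(G) = 1/(112/3) = 3/112)
(-3117 + S(t(9))) - 11650 = (-3117 + 3/112) - 11650 = -349101/112 - 11650 = -1653901/112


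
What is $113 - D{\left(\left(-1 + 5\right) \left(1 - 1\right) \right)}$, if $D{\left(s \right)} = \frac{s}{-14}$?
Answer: $113$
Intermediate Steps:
$D{\left(s \right)} = - \frac{s}{14}$ ($D{\left(s \right)} = s \left(- \frac{1}{14}\right) = - \frac{s}{14}$)
$113 - D{\left(\left(-1 + 5\right) \left(1 - 1\right) \right)} = 113 - - \frac{\left(-1 + 5\right) \left(1 - 1\right)}{14} = 113 - - \frac{4 \cdot 0}{14} = 113 - \left(- \frac{1}{14}\right) 0 = 113 - 0 = 113 + 0 = 113$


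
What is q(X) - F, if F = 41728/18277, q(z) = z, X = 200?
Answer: 3613672/18277 ≈ 197.72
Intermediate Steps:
F = 41728/18277 (F = 41728*(1/18277) = 41728/18277 ≈ 2.2831)
q(X) - F = 200 - 1*41728/18277 = 200 - 41728/18277 = 3613672/18277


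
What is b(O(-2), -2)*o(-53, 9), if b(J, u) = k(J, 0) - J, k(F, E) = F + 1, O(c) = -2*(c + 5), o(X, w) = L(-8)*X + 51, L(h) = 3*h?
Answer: 1323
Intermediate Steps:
o(X, w) = 51 - 24*X (o(X, w) = (3*(-8))*X + 51 = -24*X + 51 = 51 - 24*X)
O(c) = -10 - 2*c (O(c) = -2*(5 + c) = -10 - 2*c)
k(F, E) = 1 + F
b(J, u) = 1 (b(J, u) = (1 + J) - J = 1)
b(O(-2), -2)*o(-53, 9) = 1*(51 - 24*(-53)) = 1*(51 + 1272) = 1*1323 = 1323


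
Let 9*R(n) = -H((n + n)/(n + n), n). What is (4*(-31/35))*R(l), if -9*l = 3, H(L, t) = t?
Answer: -124/945 ≈ -0.13122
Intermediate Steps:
l = -⅓ (l = -⅑*3 = -⅓ ≈ -0.33333)
R(n) = -n/9 (R(n) = (-n)/9 = -n/9)
(4*(-31/35))*R(l) = (4*(-31/35))*(-⅑*(-⅓)) = (4*(-31*1/35))*(1/27) = (4*(-31/35))*(1/27) = -124/35*1/27 = -124/945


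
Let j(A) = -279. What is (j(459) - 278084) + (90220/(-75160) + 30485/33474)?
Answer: -1250599689485/4492689 ≈ -2.7836e+5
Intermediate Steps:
(j(459) - 278084) + (90220/(-75160) + 30485/33474) = (-279 - 278084) + (90220/(-75160) + 30485/33474) = -278363 + (90220*(-1/75160) + 30485*(1/33474)) = -278363 + (-4511/3758 + 4355/4782) = -278363 - 1301378/4492689 = -1250599689485/4492689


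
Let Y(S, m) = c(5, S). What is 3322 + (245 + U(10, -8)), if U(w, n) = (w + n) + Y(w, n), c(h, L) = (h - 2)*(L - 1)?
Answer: 3596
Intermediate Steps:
c(h, L) = (-1 + L)*(-2 + h) (c(h, L) = (-2 + h)*(-1 + L) = (-1 + L)*(-2 + h))
Y(S, m) = -3 + 3*S (Y(S, m) = 2 - 1*5 - 2*S + S*5 = 2 - 5 - 2*S + 5*S = -3 + 3*S)
U(w, n) = -3 + n + 4*w (U(w, n) = (w + n) + (-3 + 3*w) = (n + w) + (-3 + 3*w) = -3 + n + 4*w)
3322 + (245 + U(10, -8)) = 3322 + (245 + (-3 - 8 + 4*10)) = 3322 + (245 + (-3 - 8 + 40)) = 3322 + (245 + 29) = 3322 + 274 = 3596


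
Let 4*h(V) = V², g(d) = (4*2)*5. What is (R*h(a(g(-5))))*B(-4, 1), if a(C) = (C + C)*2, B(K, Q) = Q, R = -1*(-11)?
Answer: 70400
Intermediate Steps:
g(d) = 40 (g(d) = 8*5 = 40)
R = 11
a(C) = 4*C (a(C) = (2*C)*2 = 4*C)
h(V) = V²/4
(R*h(a(g(-5))))*B(-4, 1) = (11*((4*40)²/4))*1 = (11*((¼)*160²))*1 = (11*((¼)*25600))*1 = (11*6400)*1 = 70400*1 = 70400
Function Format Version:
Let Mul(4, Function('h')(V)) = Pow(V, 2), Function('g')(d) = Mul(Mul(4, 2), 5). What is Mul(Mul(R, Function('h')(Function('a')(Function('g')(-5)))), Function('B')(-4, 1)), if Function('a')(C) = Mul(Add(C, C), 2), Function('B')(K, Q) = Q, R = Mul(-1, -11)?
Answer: 70400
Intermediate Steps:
Function('g')(d) = 40 (Function('g')(d) = Mul(8, 5) = 40)
R = 11
Function('a')(C) = Mul(4, C) (Function('a')(C) = Mul(Mul(2, C), 2) = Mul(4, C))
Function('h')(V) = Mul(Rational(1, 4), Pow(V, 2))
Mul(Mul(R, Function('h')(Function('a')(Function('g')(-5)))), Function('B')(-4, 1)) = Mul(Mul(11, Mul(Rational(1, 4), Pow(Mul(4, 40), 2))), 1) = Mul(Mul(11, Mul(Rational(1, 4), Pow(160, 2))), 1) = Mul(Mul(11, Mul(Rational(1, 4), 25600)), 1) = Mul(Mul(11, 6400), 1) = Mul(70400, 1) = 70400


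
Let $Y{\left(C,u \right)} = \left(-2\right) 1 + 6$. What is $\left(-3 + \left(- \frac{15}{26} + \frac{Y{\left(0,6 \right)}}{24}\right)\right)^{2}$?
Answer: $\frac{17689}{1521} \approx 11.63$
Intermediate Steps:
$Y{\left(C,u \right)} = 4$ ($Y{\left(C,u \right)} = -2 + 6 = 4$)
$\left(-3 + \left(- \frac{15}{26} + \frac{Y{\left(0,6 \right)}}{24}\right)\right)^{2} = \left(-3 + \left(- \frac{15}{26} + \frac{4}{24}\right)\right)^{2} = \left(-3 + \left(\left(-15\right) \frac{1}{26} + 4 \cdot \frac{1}{24}\right)\right)^{2} = \left(-3 + \left(- \frac{15}{26} + \frac{1}{6}\right)\right)^{2} = \left(-3 - \frac{16}{39}\right)^{2} = \left(- \frac{133}{39}\right)^{2} = \frac{17689}{1521}$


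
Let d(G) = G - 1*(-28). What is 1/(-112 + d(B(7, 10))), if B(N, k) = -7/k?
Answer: -10/847 ≈ -0.011806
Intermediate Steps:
d(G) = 28 + G (d(G) = G + 28 = 28 + G)
1/(-112 + d(B(7, 10))) = 1/(-112 + (28 - 7/10)) = 1/(-112 + 273/10) = 1/(-847/10) = -10/847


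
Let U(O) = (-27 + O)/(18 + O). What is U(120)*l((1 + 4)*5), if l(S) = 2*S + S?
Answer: 2325/46 ≈ 50.543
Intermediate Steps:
l(S) = 3*S
U(O) = (-27 + O)/(18 + O)
U(120)*l((1 + 4)*5) = ((-27 + 120)/(18 + 120))*(3*((1 + 4)*5)) = (93/138)*(3*(5*5)) = ((1/138)*93)*(3*25) = (31/46)*75 = 2325/46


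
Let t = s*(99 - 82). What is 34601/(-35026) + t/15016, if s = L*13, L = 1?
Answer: -255913935/262975208 ≈ -0.97315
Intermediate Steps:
s = 13 (s = 1*13 = 13)
t = 221 (t = 13*(99 - 82) = 13*17 = 221)
34601/(-35026) + t/15016 = 34601/(-35026) + 221/15016 = 34601*(-1/35026) + 221*(1/15016) = -34601/35026 + 221/15016 = -255913935/262975208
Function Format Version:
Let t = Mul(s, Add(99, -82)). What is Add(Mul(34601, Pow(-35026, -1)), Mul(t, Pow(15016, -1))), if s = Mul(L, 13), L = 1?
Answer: Rational(-255913935, 262975208) ≈ -0.97315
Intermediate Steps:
s = 13 (s = Mul(1, 13) = 13)
t = 221 (t = Mul(13, Add(99, -82)) = Mul(13, 17) = 221)
Add(Mul(34601, Pow(-35026, -1)), Mul(t, Pow(15016, -1))) = Add(Mul(34601, Pow(-35026, -1)), Mul(221, Pow(15016, -1))) = Add(Mul(34601, Rational(-1, 35026)), Mul(221, Rational(1, 15016))) = Add(Rational(-34601, 35026), Rational(221, 15016)) = Rational(-255913935, 262975208)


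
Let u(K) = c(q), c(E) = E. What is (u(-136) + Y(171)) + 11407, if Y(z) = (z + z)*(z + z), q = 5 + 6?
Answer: 128382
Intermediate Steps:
q = 11
Y(z) = 4*z² (Y(z) = (2*z)*(2*z) = 4*z²)
u(K) = 11
(u(-136) + Y(171)) + 11407 = (11 + 4*171²) + 11407 = (11 + 4*29241) + 11407 = (11 + 116964) + 11407 = 116975 + 11407 = 128382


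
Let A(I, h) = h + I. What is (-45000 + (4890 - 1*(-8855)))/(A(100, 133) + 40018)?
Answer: -31255/40251 ≈ -0.77650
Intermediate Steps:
A(I, h) = I + h
(-45000 + (4890 - 1*(-8855)))/(A(100, 133) + 40018) = (-45000 + (4890 - 1*(-8855)))/((100 + 133) + 40018) = (-45000 + (4890 + 8855))/(233 + 40018) = (-45000 + 13745)/40251 = -31255*1/40251 = -31255/40251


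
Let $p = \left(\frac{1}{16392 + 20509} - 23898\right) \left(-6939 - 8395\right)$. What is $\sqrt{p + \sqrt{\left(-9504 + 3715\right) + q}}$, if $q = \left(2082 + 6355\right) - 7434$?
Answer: $\frac{\sqrt{498991659083713598 + 1361683801 i \sqrt{4786}}}{36901} \approx 19143.0 + 0.001807 i$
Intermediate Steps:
$p = \frac{13522442727398}{36901}$ ($p = \left(\frac{1}{36901} - 23898\right) \left(-15334\right) = \left(- \frac{881860097}{36901}\right) \left(-15334\right) = \frac{13522442727398}{36901} \approx 3.6645 \cdot 10^{8}$)
$q = 1003$ ($q = 8437 - 7434 = 1003$)
$\sqrt{p + \sqrt{\left(-9504 + 3715\right) + q}} = \sqrt{\frac{13522442727398}{36901} + \sqrt{\left(-9504 + 3715\right) + 1003}} = \sqrt{\frac{13522442727398}{36901} + \sqrt{-5789 + 1003}} = \sqrt{\frac{13522442727398}{36901} + \sqrt{-4786}} = \sqrt{\frac{13522442727398}{36901} + i \sqrt{4786}}$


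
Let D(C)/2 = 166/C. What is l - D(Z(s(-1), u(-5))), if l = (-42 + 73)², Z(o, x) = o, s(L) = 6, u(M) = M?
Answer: 2717/3 ≈ 905.67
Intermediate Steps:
D(C) = 332/C (D(C) = 2*(166/C) = 332/C)
l = 961 (l = 31² = 961)
l - D(Z(s(-1), u(-5))) = 961 - 332/6 = 961 - 1*166/3 = 961 - 166/3 = 2717/3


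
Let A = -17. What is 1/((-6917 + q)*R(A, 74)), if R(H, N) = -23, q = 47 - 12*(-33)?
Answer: 1/148902 ≈ 6.7158e-6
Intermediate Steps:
q = 443 (q = 47 + 396 = 443)
1/((-6917 + q)*R(A, 74)) = 1/((-6917 + 443)*(-23)) = -1/23/(-6474) = -1/6474*(-1/23) = 1/148902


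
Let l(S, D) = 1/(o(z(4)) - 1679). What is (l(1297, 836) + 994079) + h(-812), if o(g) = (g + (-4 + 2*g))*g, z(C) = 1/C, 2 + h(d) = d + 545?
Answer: 26710631354/26877 ≈ 9.9381e+5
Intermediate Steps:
h(d) = 543 + d (h(d) = -2 + (d + 545) = -2 + (545 + d) = 543 + d)
o(g) = g*(-4 + 3*g) (o(g) = (-4 + 3*g)*g = g*(-4 + 3*g))
l(S, D) = -16/26877 (l(S, D) = 1/((-4 + 3/4)/4 - 1679) = 1/((1/4)*(-13/4) - 1679) = 1/(-13/16 - 1679) = 1/(-26877/16) = -16/26877)
(l(1297, 836) + 994079) + h(-812) = (-16/26877 + 994079) + (543 - 812) = 26717861267/26877 - 269 = 26710631354/26877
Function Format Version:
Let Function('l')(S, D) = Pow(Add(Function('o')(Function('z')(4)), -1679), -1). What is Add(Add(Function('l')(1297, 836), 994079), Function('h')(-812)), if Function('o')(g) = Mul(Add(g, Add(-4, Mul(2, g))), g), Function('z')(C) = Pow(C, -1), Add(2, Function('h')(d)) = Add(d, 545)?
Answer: Rational(26710631354, 26877) ≈ 9.9381e+5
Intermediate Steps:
Function('h')(d) = Add(543, d) (Function('h')(d) = Add(-2, Add(d, 545)) = Add(-2, Add(545, d)) = Add(543, d))
Function('o')(g) = Mul(g, Add(-4, Mul(3, g))) (Function('o')(g) = Mul(Add(-4, Mul(3, g)), g) = Mul(g, Add(-4, Mul(3, g))))
Function('l')(S, D) = Rational(-16, 26877) (Function('l')(S, D) = Pow(Add(Mul(Pow(4, -1), Add(-4, Mul(3, Pow(4, -1)))), -1679), -1) = Pow(Add(Mul(Rational(1, 4), Add(-4, Mul(3, Rational(1, 4)))), -1679), -1) = Pow(Add(Mul(Rational(1, 4), Add(-4, Rational(3, 4))), -1679), -1) = Pow(Add(Mul(Rational(1, 4), Rational(-13, 4)), -1679), -1) = Pow(Add(Rational(-13, 16), -1679), -1) = Pow(Rational(-26877, 16), -1) = Rational(-16, 26877))
Add(Add(Function('l')(1297, 836), 994079), Function('h')(-812)) = Add(Add(Rational(-16, 26877), 994079), Add(543, -812)) = Add(Rational(26717861267, 26877), -269) = Rational(26710631354, 26877)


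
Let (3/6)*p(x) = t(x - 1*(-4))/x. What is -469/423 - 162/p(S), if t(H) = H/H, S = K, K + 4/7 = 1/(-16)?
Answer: 2380145/47376 ≈ 50.239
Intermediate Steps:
K = -71/112 (K = -4/7 + 1/(-16) = -4/7 - 1/16 = -71/112 ≈ -0.63393)
S = -71/112 ≈ -0.63393
t(H) = 1
p(x) = 2/x (p(x) = 2*(1/x) = 2/x)
-469/423 - 162/p(S) = -469/423 - 162/(2/(-71/112)) = -469*1/423 - 162/(2*(-112/71)) = -469/423 - 162/(-224/71) = -469/423 - 162*(-71/224) = -469/423 + 5751/112 = 2380145/47376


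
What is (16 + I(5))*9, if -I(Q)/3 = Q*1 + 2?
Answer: -45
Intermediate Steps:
I(Q) = -6 - 3*Q (I(Q) = -3*(Q*1 + 2) = -3*(Q + 2) = -3*(2 + Q) = -6 - 3*Q)
(16 + I(5))*9 = (16 + (-6 - 3*5))*9 = (16 + (-6 - 15))*9 = (16 - 21)*9 = -5*9 = -45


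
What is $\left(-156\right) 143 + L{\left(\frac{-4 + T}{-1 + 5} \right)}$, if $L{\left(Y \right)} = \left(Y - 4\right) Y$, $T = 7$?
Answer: $- \frac{356967}{16} \approx -22310.0$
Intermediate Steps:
$L{\left(Y \right)} = Y \left(-4 + Y\right)$ ($L{\left(Y \right)} = \left(-4 + Y\right) Y = Y \left(-4 + Y\right)$)
$\left(-156\right) 143 + L{\left(\frac{-4 + T}{-1 + 5} \right)} = \left(-156\right) 143 + \frac{-4 + 7}{-1 + 5} \left(-4 + \frac{-4 + 7}{-1 + 5}\right) = -22308 + \frac{3}{4} \left(-4 + \frac{3}{4}\right) = -22308 + 3 \cdot \frac{1}{4} \left(-4 + 3 \cdot \frac{1}{4}\right) = -22308 + \frac{3 \left(-4 + \frac{3}{4}\right)}{4} = -22308 + \frac{3}{4} \left(- \frac{13}{4}\right) = -22308 - \frac{39}{16} = - \frac{356967}{16}$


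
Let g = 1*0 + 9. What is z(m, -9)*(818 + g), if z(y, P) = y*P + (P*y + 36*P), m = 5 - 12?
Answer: -163746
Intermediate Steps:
m = -7
g = 9 (g = 0 + 9 = 9)
z(y, P) = 36*P + 2*P*y (z(y, P) = P*y + (36*P + P*y) = 36*P + 2*P*y)
z(m, -9)*(818 + g) = (2*(-9)*(18 - 7))*(818 + 9) = (2*(-9)*11)*827 = -198*827 = -163746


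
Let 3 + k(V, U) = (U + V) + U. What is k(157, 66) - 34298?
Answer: -34012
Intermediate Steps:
k(V, U) = -3 + V + 2*U (k(V, U) = -3 + ((U + V) + U) = -3 + (V + 2*U) = -3 + V + 2*U)
k(157, 66) - 34298 = (-3 + 157 + 2*66) - 34298 = (-3 + 157 + 132) - 34298 = 286 - 34298 = -34012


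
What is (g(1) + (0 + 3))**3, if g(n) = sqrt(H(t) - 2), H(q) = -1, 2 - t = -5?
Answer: 24*I*sqrt(3) ≈ 41.569*I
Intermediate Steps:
t = 7 (t = 2 - 1*(-5) = 2 + 5 = 7)
g(n) = I*sqrt(3) (g(n) = sqrt(-1 - 2) = sqrt(-3) = I*sqrt(3))
(g(1) + (0 + 3))**3 = (I*sqrt(3) + (0 + 3))**3 = (I*sqrt(3) + 3)**3 = (3 + I*sqrt(3))**3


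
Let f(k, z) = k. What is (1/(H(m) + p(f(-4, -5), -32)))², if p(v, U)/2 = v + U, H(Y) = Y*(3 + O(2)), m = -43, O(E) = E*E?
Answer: 1/139129 ≈ 7.1876e-6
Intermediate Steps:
O(E) = E²
H(Y) = 7*Y (H(Y) = Y*(3 + 2²) = Y*(3 + 4) = Y*7 = 7*Y)
p(v, U) = 2*U + 2*v (p(v, U) = 2*(v + U) = 2*(U + v) = 2*U + 2*v)
(1/(H(m) + p(f(-4, -5), -32)))² = (1/(7*(-43) + (2*(-32) + 2*(-4))))² = (1/(-301 + (-64 - 8)))² = (1/(-301 - 72))² = (1/(-373))² = (-1/373)² = 1/139129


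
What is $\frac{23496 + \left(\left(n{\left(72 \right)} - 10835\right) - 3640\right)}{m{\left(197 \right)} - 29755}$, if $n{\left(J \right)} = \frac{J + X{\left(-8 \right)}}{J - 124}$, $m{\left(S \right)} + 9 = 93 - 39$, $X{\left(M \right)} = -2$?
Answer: $- \frac{234511}{772460} \approx -0.30359$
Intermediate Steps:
$m{\left(S \right)} = 45$ ($m{\left(S \right)} = -9 + \left(93 - 39\right) = -9 + 54 = 45$)
$n{\left(J \right)} = \frac{-2 + J}{-124 + J}$ ($n{\left(J \right)} = \frac{J - 2}{J - 124} = \frac{-2 + J}{-124 + J}$)
$\frac{23496 + \left(\left(n{\left(72 \right)} - 10835\right) - 3640\right)}{m{\left(197 \right)} - 29755} = \frac{23496 - \left(14475 - \frac{-2 + 72}{-124 + 72}\right)}{45 - 29755} = \frac{23496 - \left(14475 - \frac{1}{-52} \cdot 70\right)}{-29710} = \left(23496 - \frac{376385}{26}\right) \left(- \frac{1}{29710}\right) = \frac{234511}{26} \left(- \frac{1}{29710}\right) = - \frac{234511}{772460}$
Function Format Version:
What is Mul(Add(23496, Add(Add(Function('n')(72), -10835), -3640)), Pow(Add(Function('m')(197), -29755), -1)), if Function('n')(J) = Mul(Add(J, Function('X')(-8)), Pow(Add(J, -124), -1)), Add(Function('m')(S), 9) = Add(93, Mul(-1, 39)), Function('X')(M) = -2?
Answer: Rational(-234511, 772460) ≈ -0.30359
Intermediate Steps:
Function('m')(S) = 45 (Function('m')(S) = Add(-9, Add(93, Mul(-1, 39))) = Add(-9, Add(93, -39)) = Add(-9, 54) = 45)
Function('n')(J) = Mul(Pow(Add(-124, J), -1), Add(-2, J)) (Function('n')(J) = Mul(Add(J, -2), Pow(Add(J, -124), -1)) = Mul(Add(-2, J), Pow(Add(-124, J), -1)) = Mul(Pow(Add(-124, J), -1), Add(-2, J)))
Mul(Add(23496, Add(Add(Function('n')(72), -10835), -3640)), Pow(Add(Function('m')(197), -29755), -1)) = Mul(Add(23496, Add(Add(Mul(Pow(Add(-124, 72), -1), Add(-2, 72)), -10835), -3640)), Pow(Add(45, -29755), -1)) = Mul(Add(23496, Add(Add(Mul(Pow(-52, -1), 70), -10835), -3640)), Pow(-29710, -1)) = Mul(Add(23496, Add(Add(Mul(Rational(-1, 52), 70), -10835), -3640)), Rational(-1, 29710)) = Mul(Add(23496, Add(Add(Rational(-35, 26), -10835), -3640)), Rational(-1, 29710)) = Mul(Add(23496, Add(Rational(-281745, 26), -3640)), Rational(-1, 29710)) = Mul(Add(23496, Rational(-376385, 26)), Rational(-1, 29710)) = Mul(Rational(234511, 26), Rational(-1, 29710)) = Rational(-234511, 772460)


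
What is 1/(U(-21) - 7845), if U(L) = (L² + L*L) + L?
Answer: -1/6984 ≈ -0.00014318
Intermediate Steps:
U(L) = L + 2*L² (U(L) = (L² + L²) + L = 2*L² + L = L + 2*L²)
1/(U(-21) - 7845) = 1/(-21*(1 + 2*(-21)) - 7845) = 1/(-21*(1 - 42) - 7845) = 1/(-21*(-41) - 7845) = 1/(861 - 7845) = 1/(-6984) = -1/6984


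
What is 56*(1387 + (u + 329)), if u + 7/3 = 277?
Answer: 334432/3 ≈ 1.1148e+5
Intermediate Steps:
u = 824/3 (u = -7/3 + 277 = 824/3 ≈ 274.67)
56*(1387 + (u + 329)) = 56*(1387 + (824/3 + 329)) = 56*(1387 + 1811/3) = 56*(5972/3) = 334432/3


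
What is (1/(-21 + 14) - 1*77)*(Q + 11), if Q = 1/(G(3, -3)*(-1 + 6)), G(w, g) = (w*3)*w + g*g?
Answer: -849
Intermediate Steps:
G(w, g) = g² + 3*w² (G(w, g) = (3*w)*w + g² = 3*w² + g² = g² + 3*w²)
Q = 1/180 (Q = 1/(((-3)² + 3*3²)*(-1 + 6)) = 1/((9 + 3*9)*5) = 1/((9 + 27)*5) = 1/(36*5) = 1/180 ≈ 0.0055556)
(1/(-21 + 14) - 1*77)*(Q + 11) = (1/(-21 + 14) - 1*77)*(1/180 + 11) = (1/(-7) - 77)*(1981/180) = (-⅐ - 77)*(1981/180) = -540/7*1981/180 = -849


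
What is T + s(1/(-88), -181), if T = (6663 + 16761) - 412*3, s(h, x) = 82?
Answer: 22270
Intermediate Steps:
T = 22188 (T = 23424 - 1236 = 22188)
T + s(1/(-88), -181) = 22188 + 82 = 22270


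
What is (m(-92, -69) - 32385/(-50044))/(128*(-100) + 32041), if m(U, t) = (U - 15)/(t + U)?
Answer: 10568693/155026353244 ≈ 6.8174e-5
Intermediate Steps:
m(U, t) = (-15 + U)/(U + t)
(m(-92, -69) - 32385/(-50044))/(128*(-100) + 32041) = ((-15 - 92)/(-92 - 69) - 32385/(-50044))/(128*(-100) + 32041) = (-107/(-161) - 32385*(-1/50044))/(-12800 + 32041) = (-1/161*(-107) + 32385/50044)/19241 = (107/161 + 32385/50044)*(1/19241) = (10568693/8057084)*(1/19241) = 10568693/155026353244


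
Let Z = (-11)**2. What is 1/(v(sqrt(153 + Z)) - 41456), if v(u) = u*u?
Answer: -1/41182 ≈ -2.4282e-5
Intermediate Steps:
Z = 121
v(u) = u**2
1/(v(sqrt(153 + Z)) - 41456) = 1/((sqrt(153 + 121))**2 - 41456) = 1/((sqrt(274))**2 - 41456) = 1/(274 - 41456) = 1/(-41182) = -1/41182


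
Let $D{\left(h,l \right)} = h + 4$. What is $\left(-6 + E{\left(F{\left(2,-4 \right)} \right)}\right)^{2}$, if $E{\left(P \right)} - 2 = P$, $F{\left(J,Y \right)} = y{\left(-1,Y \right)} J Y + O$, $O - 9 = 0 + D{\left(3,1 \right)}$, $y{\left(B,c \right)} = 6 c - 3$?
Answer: $51984$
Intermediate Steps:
$y{\left(B,c \right)} = -3 + 6 c$
$D{\left(h,l \right)} = 4 + h$
$O = 16$ ($O = 9 + \left(0 + \left(4 + 3\right)\right) = 9 + \left(0 + 7\right) = 9 + 7 = 16$)
$F{\left(J,Y \right)} = 16 + J Y \left(-3 + 6 Y\right)$ ($F{\left(J,Y \right)} = \left(-3 + 6 Y\right) J Y + 16 = J \left(-3 + 6 Y\right) Y + 16 = J Y \left(-3 + 6 Y\right) + 16 = 16 + J Y \left(-3 + 6 Y\right)$)
$E{\left(P \right)} = 2 + P$
$\left(-6 + E{\left(F{\left(2,-4 \right)} \right)}\right)^{2} = \left(-6 + \left(2 + \left(16 + 3 \cdot 2 \left(-4\right) \left(-1 + 2 \left(-4\right)\right)\right)\right)\right)^{2} = \left(-6 + \left(2 + \left(16 + 3 \cdot 2 \left(-4\right) \left(-1 - 8\right)\right)\right)\right)^{2} = \left(-6 + \left(2 + \left(16 + 3 \cdot 2 \left(-4\right) \left(-9\right)\right)\right)\right)^{2} = \left(-6 + \left(2 + \left(16 + 216\right)\right)\right)^{2} = \left(-6 + \left(2 + 232\right)\right)^{2} = \left(-6 + 234\right)^{2} = 228^{2} = 51984$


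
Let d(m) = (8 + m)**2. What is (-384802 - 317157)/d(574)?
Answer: -701959/338724 ≈ -2.0724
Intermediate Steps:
(-384802 - 317157)/d(574) = (-384802 - 317157)/((8 + 574)**2) = -701959/(582**2) = -701959/338724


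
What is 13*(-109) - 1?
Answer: -1418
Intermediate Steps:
13*(-109) - 1 = -1417 - 1 = -1418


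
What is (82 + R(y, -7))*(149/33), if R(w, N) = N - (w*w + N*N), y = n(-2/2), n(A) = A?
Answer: 3725/33 ≈ 112.88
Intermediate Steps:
y = -1 (y = -2/2 = -2*½ = -1)
R(w, N) = N - N² - w² (R(w, N) = N - (w² + N²) = N - (N² + w²) = N + (-N² - w²) = N - N² - w²)
(82 + R(y, -7))*(149/33) = (82 + (-7 - 1*(-7)² - 1*(-1)²))*(149/33) = (82 + (-7 - 1*49 - 1*1))*(149*(1/33)) = (82 + (-7 - 49 - 1))*(149/33) = (82 - 57)*(149/33) = 25*(149/33) = 3725/33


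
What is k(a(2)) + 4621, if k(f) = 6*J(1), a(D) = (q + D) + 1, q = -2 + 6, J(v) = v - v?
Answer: 4621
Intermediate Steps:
J(v) = 0
q = 4
a(D) = 5 + D (a(D) = (4 + D) + 1 = 5 + D)
k(f) = 0 (k(f) = 6*0 = 0)
k(a(2)) + 4621 = 0 + 4621 = 4621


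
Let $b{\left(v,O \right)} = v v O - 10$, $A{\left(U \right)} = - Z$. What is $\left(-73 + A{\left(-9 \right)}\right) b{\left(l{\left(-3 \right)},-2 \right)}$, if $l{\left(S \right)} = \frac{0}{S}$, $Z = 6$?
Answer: $790$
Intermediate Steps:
$A{\left(U \right)} = -6$ ($A{\left(U \right)} = \left(-1\right) 6 = -6$)
$l{\left(S \right)} = 0$
$b{\left(v,O \right)} = -10 + O v^{2}$ ($b{\left(v,O \right)} = v^{2} O - 10 = O v^{2} - 10 = -10 + O v^{2}$)
$\left(-73 + A{\left(-9 \right)}\right) b{\left(l{\left(-3 \right)},-2 \right)} = \left(-73 - 6\right) \left(-10 - 2 \cdot 0^{2}\right) = - 79 \left(-10 - 0\right) = - 79 \left(-10 + 0\right) = \left(-79\right) \left(-10\right) = 790$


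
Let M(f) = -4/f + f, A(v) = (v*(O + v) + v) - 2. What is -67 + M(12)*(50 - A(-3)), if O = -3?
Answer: 1094/3 ≈ 364.67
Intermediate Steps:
A(v) = -2 + v + v*(-3 + v) (A(v) = (v*(-3 + v) + v) - 2 = (v + v*(-3 + v)) - 2 = -2 + v + v*(-3 + v))
M(f) = f - 4/f
-67 + M(12)*(50 - A(-3)) = -67 + (12 - 4/12)*(50 - (-2 + (-3)**2 - 2*(-3))) = -67 + (12 - 4*1/12)*(50 - (-2 + 9 + 6)) = -67 + (12 - 1/3)*(50 - 1*13) = -67 + 35*(50 - 13)/3 = -67 + (35/3)*37 = -67 + 1295/3 = 1094/3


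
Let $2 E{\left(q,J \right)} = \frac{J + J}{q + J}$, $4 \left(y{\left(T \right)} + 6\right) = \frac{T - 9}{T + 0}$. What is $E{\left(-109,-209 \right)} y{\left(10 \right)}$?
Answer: $- \frac{49951}{12720} \approx -3.927$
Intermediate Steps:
$y{\left(T \right)} = -6 + \frac{-9 + T}{4 T}$ ($y{\left(T \right)} = -6 + \frac{\left(T - 9\right) \frac{1}{T + 0}}{4} = -6 + \frac{\left(-9 + T\right) \frac{1}{T}}{4} = -6 + \frac{\frac{1}{T} \left(-9 + T\right)}{4} = -6 + \frac{-9 + T}{4 T}$)
$E{\left(q,J \right)} = \frac{J}{J + q}$ ($E{\left(q,J \right)} = \frac{\left(J + J\right) \frac{1}{q + J}}{2} = \frac{2 J \frac{1}{J + q}}{2} = \frac{J}{J + q}$)
$E{\left(-109,-209 \right)} y{\left(10 \right)} = - \frac{209}{-209 - 109} \frac{-9 - 230}{4 \cdot 10} = - \frac{209}{-318} \cdot \frac{1}{4} \cdot \frac{1}{10} \left(-9 - 230\right) = \left(-209\right) \left(- \frac{1}{318}\right) \frac{1}{4} \cdot \frac{1}{10} \left(-239\right) = \frac{209}{318} \left(- \frac{239}{40}\right) = - \frac{49951}{12720}$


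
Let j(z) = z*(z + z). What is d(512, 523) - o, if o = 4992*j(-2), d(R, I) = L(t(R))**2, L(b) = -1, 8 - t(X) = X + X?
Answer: -39935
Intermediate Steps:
t(X) = 8 - 2*X (t(X) = 8 - (X + X) = 8 - 2*X)
d(R, I) = 1 (d(R, I) = (-1)**2 = 1)
j(z) = 2*z**2 (j(z) = z*(2*z) = 2*z**2)
o = 39936 (o = 4992*(2*(-2)**2) = 4992*(2*4) = 4992*8 = 39936)
d(512, 523) - o = 1 - 1*39936 = 1 - 39936 = -39935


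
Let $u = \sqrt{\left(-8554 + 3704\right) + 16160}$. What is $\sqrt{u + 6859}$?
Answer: $\sqrt{6859 + \sqrt{11310}} \approx 83.459$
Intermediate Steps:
$u = \sqrt{11310}$ ($u = \sqrt{-4850 + 16160} = \sqrt{11310} \approx 106.35$)
$\sqrt{u + 6859} = \sqrt{\sqrt{11310} + 6859} = \sqrt{6859 + \sqrt{11310}}$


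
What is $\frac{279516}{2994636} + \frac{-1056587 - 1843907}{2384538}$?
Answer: $- \frac{334141967774}{297534305757} \approx -1.123$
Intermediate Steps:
$\frac{279516}{2994636} + \frac{-1056587 - 1843907}{2384538} = 279516 \cdot \frac{1}{2994636} - \frac{1450247}{1192269} = \frac{23293}{249553} - \frac{1450247}{1192269} = - \frac{334141967774}{297534305757}$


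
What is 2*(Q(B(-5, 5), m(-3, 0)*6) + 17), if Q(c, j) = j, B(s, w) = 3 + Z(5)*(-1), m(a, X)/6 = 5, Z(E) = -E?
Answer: 394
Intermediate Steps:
m(a, X) = 30 (m(a, X) = 6*5 = 30)
B(s, w) = 8 (B(s, w) = 3 - 1*5*(-1) = 3 - 5*(-1) = 3 + 5 = 8)
2*(Q(B(-5, 5), m(-3, 0)*6) + 17) = 2*(30*6 + 17) = 2*(180 + 17) = 2*197 = 394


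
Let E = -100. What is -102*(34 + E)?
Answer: 6732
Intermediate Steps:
-102*(34 + E) = -102*(34 - 100) = -102*(-66) = 6732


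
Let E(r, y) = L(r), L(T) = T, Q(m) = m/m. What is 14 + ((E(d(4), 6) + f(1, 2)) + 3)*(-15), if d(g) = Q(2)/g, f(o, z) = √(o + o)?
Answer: -139/4 - 15*√2 ≈ -55.963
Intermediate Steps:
Q(m) = 1
f(o, z) = √2*√o (f(o, z) = √(2*o) = √2*√o)
d(g) = 1/g
E(r, y) = r
14 + ((E(d(4), 6) + f(1, 2)) + 3)*(-15) = 14 + ((1/4 + √2*√1) + 3)*(-15) = 14 + ((¼ + √2*1) + 3)*(-15) = 14 + ((¼ + √2) + 3)*(-15) = 14 + (13/4 + √2)*(-15) = 14 + (-195/4 - 15*√2) = -139/4 - 15*√2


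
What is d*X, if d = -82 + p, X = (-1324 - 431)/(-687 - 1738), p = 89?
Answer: 2457/485 ≈ 5.0660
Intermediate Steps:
X = 351/485 (X = -1755/(-2425) = -1755*(-1/2425) = 351/485 ≈ 0.72371)
d = 7 (d = -82 + 89 = 7)
d*X = 7*(351/485) = 2457/485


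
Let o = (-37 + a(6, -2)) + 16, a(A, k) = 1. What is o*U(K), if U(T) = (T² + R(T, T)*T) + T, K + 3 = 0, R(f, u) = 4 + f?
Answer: -60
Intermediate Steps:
K = -3 (K = -3 + 0 = -3)
o = -20 (o = (-37 + 1) + 16 = -36 + 16 = -20)
U(T) = T + T² + T*(4 + T) (U(T) = (T² + (4 + T)*T) + T = (T² + T*(4 + T)) + T = T + T² + T*(4 + T))
o*U(K) = -(-60)*(5 + 2*(-3)) = -(-60)*(5 - 6) = -(-60)*(-1) = -20*3 = -60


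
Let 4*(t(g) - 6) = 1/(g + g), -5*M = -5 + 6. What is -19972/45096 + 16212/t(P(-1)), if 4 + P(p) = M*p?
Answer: 27777132725/10225518 ≈ 2716.5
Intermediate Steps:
M = -⅕ (M = -(-5 + 6)/5 = -⅕*1 = -⅕ ≈ -0.20000)
P(p) = -4 - p/5
t(g) = 6 + 1/(8*g) (t(g) = 6 + 1/(4*(g + g)) = 6 + 1/(4*((2*g))) = 6 + (1/(2*g))/4 = 6 + 1/(8*g))
-19972/45096 + 16212/t(P(-1)) = -19972/45096 + 16212/(6 + 1/(8*(-4 - ⅕*(-1)))) = -19972*1/45096 + 16212/(6 + 1/(8*(-4 + ⅕))) = -4993/11274 + 16212/(6 + 1/(8*(-19/5))) = -4993/11274 + 16212/(6 + (⅛)*(-5/19)) = -4993/11274 + 16212/(6 - 5/152) = -4993/11274 + 16212/(907/152) = -4993/11274 + 16212*(152/907) = -4993/11274 + 2464224/907 = 27777132725/10225518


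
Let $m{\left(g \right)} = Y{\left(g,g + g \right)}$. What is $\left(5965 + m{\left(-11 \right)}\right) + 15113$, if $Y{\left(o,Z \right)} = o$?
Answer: $21067$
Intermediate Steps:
$m{\left(g \right)} = g$
$\left(5965 + m{\left(-11 \right)}\right) + 15113 = \left(5965 - 11\right) + 15113 = 5954 + 15113 = 21067$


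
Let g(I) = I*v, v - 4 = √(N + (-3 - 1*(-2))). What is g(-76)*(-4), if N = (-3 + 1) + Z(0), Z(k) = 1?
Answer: 1216 + 304*I*√2 ≈ 1216.0 + 429.92*I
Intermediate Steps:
N = -1 (N = (-3 + 1) + 1 = -2 + 1 = -1)
v = 4 + I*√2 (v = 4 + √(-1 + (-3 - 1*(-2))) = 4 + √(-1 + (-3 + 2)) = 4 + √(-1 - 1) = 4 + √(-2) = 4 + I*√2 ≈ 4.0 + 1.4142*I)
g(I) = I*(4 + I*√2)
g(-76)*(-4) = -76*(4 + I*√2)*(-4) = (-304 - 76*I*√2)*(-4) = 1216 + 304*I*√2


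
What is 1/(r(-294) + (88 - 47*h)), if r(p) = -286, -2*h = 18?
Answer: 1/225 ≈ 0.0044444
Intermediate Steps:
h = -9 (h = -½*18 = -9)
1/(r(-294) + (88 - 47*h)) = 1/(-286 + (88 - 47*(-9))) = 1/(-286 + (88 + 423)) = 1/(-286 + 511) = 1/225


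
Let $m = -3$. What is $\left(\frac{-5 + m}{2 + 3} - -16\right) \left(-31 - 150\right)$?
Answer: $- \frac{13032}{5} \approx -2606.4$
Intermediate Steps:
$\left(\frac{-5 + m}{2 + 3} - -16\right) \left(-31 - 150\right) = \left(\frac{-5 - 3}{2 + 3} - -16\right) \left(-31 - 150\right) = \left(- \frac{8}{5} + 16\right) \left(-181\right) = \frac{72}{5} \left(-181\right) = - \frac{13032}{5}$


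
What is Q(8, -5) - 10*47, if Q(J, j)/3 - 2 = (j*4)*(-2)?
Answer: -344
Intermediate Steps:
Q(J, j) = 6 - 24*j (Q(J, j) = 6 + 3*((j*4)*(-2)) = 6 + 3*((4*j)*(-2)) = 6 + 3*(-8*j) = 6 - 24*j)
Q(8, -5) - 10*47 = (6 - 24*(-5)) - 10*47 = (6 + 120) - 470 = 126 - 470 = -344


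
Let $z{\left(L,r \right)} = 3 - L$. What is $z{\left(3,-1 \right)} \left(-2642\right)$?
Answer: $0$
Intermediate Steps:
$z{\left(3,-1 \right)} \left(-2642\right) = \left(3 - 3\right) \left(-2642\right) = 0 \left(-2642\right) = 0$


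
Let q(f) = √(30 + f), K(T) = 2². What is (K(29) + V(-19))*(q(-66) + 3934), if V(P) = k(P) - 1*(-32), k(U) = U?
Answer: 66878 + 102*I ≈ 66878.0 + 102.0*I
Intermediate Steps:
K(T) = 4
V(P) = 32 + P (V(P) = P - 1*(-32) = P + 32 = 32 + P)
(K(29) + V(-19))*(q(-66) + 3934) = (4 + (32 - 19))*(√(30 - 66) + 3934) = (4 + 13)*(√(-36) + 3934) = 17*(6*I + 3934) = 17*(3934 + 6*I) = 66878 + 102*I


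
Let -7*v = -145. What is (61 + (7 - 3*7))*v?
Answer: 6815/7 ≈ 973.57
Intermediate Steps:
v = 145/7 (v = -1/7*(-145) = 145/7 ≈ 20.714)
(61 + (7 - 3*7))*v = (61 + (7 - 3*7))*(145/7) = (61 + (7 - 21))*(145/7) = (61 - 14)*(145/7) = 47*(145/7) = 6815/7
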